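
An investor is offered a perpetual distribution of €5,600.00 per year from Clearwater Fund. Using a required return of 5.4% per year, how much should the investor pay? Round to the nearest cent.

Level perpetuity: PV = C / r = €5,600.00 / 0.054 = €103,703.70

€103703.70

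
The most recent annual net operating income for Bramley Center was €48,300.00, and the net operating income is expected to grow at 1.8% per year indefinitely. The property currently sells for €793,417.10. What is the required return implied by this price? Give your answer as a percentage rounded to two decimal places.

8.00%

D₁ = €48,300.00 × 1.018 = €49,169.4000
P = D₁/(r − g) ⇒ r = D₁/P + g = €49,169.4000/€793,417.10 + 0.018 = 0.061972 + 0.018 = 0.079972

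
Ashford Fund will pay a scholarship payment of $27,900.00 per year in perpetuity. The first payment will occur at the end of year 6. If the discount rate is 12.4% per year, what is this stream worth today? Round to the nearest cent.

$125415.43

Value at end of year 5: C / r = $27,900.00 / 0.124 = $225,000.0000
Discount to today: PV = $225,000.0000 / (1 + 0.124)^5 = $225,000.0000 / 1.794038 = $125,415.43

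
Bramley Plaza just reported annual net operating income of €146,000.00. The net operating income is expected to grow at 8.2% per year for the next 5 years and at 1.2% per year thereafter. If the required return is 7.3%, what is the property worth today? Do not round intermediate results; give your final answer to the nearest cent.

D_1 = 157972.00000
D_2 = 170925.70400
D_3 = 184941.61173
D_4 = 200106.82389
D_5 = 216515.58345
Terminal value at year 5: TV = D_5×(1+g_2)/(r−g_2) = 219113.77045/0.061 = 3592029.02377
P_0 = D_1/(1+r)^1 + D_2/(1+r)^2 + D_3/(1+r)^3 + D_4/(1+r)^4 + D_5/(1+r)^5 + TV/(1+r)^5
    = 147224.60391 + 148459.47944 + 149704.71272 + 150960.39065 + 152226.60082 + 2525464.26279 = 3274040.05033

€3274040.05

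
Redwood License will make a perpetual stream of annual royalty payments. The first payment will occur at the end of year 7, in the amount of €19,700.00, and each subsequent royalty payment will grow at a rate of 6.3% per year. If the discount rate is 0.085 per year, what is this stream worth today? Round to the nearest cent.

€548864.47

Value at end of year 6: C₁ / (r − g) = €19,700.00 / (0.085 − 0.063) = €895,454.5455
Discount to today: PV = €895,454.5455 / (1 + 0.085)^6 = €895,454.5455 / 1.631468 = €548,864.47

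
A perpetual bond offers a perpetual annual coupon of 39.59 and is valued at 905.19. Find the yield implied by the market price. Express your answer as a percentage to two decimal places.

P = C/r ⇒ r = C/P = 39.59/905.19 = 0.043737

4.37%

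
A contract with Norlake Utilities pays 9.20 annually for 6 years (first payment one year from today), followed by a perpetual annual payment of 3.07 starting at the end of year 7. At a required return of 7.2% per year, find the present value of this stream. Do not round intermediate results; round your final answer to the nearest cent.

71.68

PV of 6-year annuity: 9.20 × [1 − (1+0.072)^−6] / 0.072 = 43.58272
Perpetuity value at year 6: 3.07 / 0.072 = 42.63889
PV of perpetuity: 42.63889 / (1+0.072)^6 = 28.09553
Total PV = 43.58272 + 28.09553 = 71.67824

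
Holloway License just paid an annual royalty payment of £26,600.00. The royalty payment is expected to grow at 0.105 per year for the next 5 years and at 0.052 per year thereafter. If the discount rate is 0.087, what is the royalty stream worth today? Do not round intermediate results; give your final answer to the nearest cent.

£1007701.47

D_1 = 29393.00000
D_2 = 32479.26500
D_3 = 35889.58783
D_4 = 39657.99455
D_5 = 43822.08397
Terminal value at year 5: TV = D_5×(1+g_2)/(r−g_2) = 46100.83234/0.035 = 1317166.63830
P_0 = D_1/(1+r)^1 + D_2/(1+r)^2 + D_3/(1+r)^3 + D_4/(1+r)^4 + D_5/(1+r)^5 + TV/(1+r)^5
    = 27040.47838 + 27488.25079 + 27943.43802 + 28406.16284 + 28876.55008 + 867946.59108 = 1007701.47119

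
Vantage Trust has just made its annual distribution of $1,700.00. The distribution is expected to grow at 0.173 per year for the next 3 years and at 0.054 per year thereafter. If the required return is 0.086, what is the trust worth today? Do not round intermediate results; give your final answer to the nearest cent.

$76519.29

D_1 = 1994.10000
D_2 = 2339.07930
D_3 = 2743.74002
Terminal value at year 3: TV = D_3×(1+g_2)/(r−g_2) = 2891.90198/0.032 = 90371.93687
P_0 = D_1/(1+r)^1 + D_2/(1+r)^2 + D_3/(1+r)^3 + TV/(1+r)^3
    = 1836.18785 + 1983.28577 + 2142.16778 + 70557.65111 = 76519.29249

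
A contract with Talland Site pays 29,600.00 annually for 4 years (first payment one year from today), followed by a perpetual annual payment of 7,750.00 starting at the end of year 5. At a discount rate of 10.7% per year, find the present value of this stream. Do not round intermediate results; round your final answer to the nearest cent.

140654.84

PV of 4-year annuity: 29,600.00 × [1 − (1+0.107)^−4] / 0.107 = 92423.71248
Perpetuity value at year 4: 7,750.00 / 0.107 = 72429.90654
PV of perpetuity: 72429.90654 / (1+0.107)^4 = 48231.13047
Total PV = 92423.71248 + 48231.13047 = 140654.84295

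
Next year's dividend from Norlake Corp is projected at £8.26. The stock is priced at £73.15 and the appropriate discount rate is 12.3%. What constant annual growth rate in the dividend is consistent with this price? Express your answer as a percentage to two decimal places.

1.01%

P = D₁/(r−g) ⇒ g = r − D₁/P = 0.123 − £8.26/£73.15 = 0.010081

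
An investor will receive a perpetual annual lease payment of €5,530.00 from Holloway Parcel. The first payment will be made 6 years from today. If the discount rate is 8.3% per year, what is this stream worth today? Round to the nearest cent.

Value at end of year 5: C / r = €5,530.00 / 0.083 = €66,626.5060
Discount to today: PV = €66,626.5060 / (1 + 0.083)^5 = €66,626.5060 / 1.489849 = €44,720.30

€44720.30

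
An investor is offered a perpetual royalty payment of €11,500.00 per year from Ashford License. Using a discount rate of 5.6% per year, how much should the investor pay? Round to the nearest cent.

Level perpetuity: PV = C / r = €11,500.00 / 0.056 = €205,357.14

€205357.14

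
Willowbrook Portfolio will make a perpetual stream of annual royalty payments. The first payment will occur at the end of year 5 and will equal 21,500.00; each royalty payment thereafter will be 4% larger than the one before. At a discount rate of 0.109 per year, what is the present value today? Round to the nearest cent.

205998.09

Value at end of year 4: C₁ / (r − g) = 21,500.00 / (0.109 − 0.04) = 311,594.2029
Discount to today: PV = 311,594.2029 / (1 + 0.109)^4 = 311,594.2029 / 1.512607 = 205,998.09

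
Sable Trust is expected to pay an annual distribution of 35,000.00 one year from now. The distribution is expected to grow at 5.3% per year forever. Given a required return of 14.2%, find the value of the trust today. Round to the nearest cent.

Growing perpetuity: P = D₁ / (r − g) = 35,000.0000 / (0.142 − 0.053) = 393,258.43

393258.43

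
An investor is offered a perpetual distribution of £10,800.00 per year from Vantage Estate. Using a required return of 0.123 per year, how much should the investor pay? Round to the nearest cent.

£87804.88

Level perpetuity: PV = C / r = £10,800.00 / 0.123 = £87,804.88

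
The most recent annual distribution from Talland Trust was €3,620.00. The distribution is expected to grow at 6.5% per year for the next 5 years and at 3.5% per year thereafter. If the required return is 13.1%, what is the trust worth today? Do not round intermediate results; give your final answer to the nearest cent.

D_1 = 3855.30000
D_2 = 4105.89450
D_3 = 4372.77764
D_4 = 4657.00819
D_5 = 4959.71372
Terminal value at year 5: TV = D_5×(1+g_2)/(r−g_2) = 5133.30370/0.096 = 53471.91356
P_0 = D_1/(1+r)^1 + D_2/(1+r)^2 + D_3/(1+r)^3 + D_4/(1+r)^4 + D_5/(1+r)^5 + TV/(1+r)^5
    = 3408.75332 + 3209.83402 + 3022.52275 + 2846.14212 + 2680.05425 + 28894.33486 = 44061.64132

€44061.64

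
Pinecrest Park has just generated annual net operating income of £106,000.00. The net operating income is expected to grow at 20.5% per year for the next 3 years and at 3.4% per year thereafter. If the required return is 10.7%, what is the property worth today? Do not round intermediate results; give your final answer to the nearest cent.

£2314219.27

D_1 = 127730.00000
D_2 = 153914.65000
D_3 = 185467.15325
Terminal value at year 3: TV = D_3×(1+g_2)/(r−g_2) = 191773.03646/0.073 = 2627027.89672
P_0 = D_1/(1+r)^1 + D_2/(1+r)^2 + D_3/(1+r)^3 + TV/(1+r)^3
    = 115383.92051 + 125598.57652 + 136717.51103 + 1936519.26580 = 2314219.27386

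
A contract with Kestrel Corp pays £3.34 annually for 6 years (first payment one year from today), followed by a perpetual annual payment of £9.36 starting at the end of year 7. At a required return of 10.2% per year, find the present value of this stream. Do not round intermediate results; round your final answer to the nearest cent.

£65.70

PV of 6-year annuity: £3.34 × [1 − (1+0.102)^−6] / 0.102 = 14.46171
Perpetuity value at year 6: £9.36 / 0.102 = 91.76471
PV of perpetuity: 91.76471 / (1+0.102)^6 = 51.23729
Total PV = 14.46171 + 51.23729 = 65.69899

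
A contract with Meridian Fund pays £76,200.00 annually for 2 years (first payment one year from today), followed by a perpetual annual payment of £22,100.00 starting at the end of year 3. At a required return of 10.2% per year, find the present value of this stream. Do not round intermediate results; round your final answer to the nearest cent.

£310307.83

PV of 2-year annuity: £76,200.00 × [1 − (1+0.102)^−2] / 0.102 = 131893.83434
Perpetuity value at year 2: £22,100.00 / 0.102 = 216666.66667
PV of perpetuity: 216666.66667 / (1+0.102)^2 = 178413.99293
Total PV = 131893.83434 + 178413.99293 = 310307.82727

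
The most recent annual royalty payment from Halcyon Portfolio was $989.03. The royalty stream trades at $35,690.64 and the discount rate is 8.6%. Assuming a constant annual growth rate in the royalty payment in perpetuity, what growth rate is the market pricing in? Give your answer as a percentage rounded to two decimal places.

P = D₀(1+g)/(r−g) ⇒ P(r−g) = D₀(1+g) ⇒ g(P+D₀) = P·r − D₀
g = (P·r − D₀)/(P + D₀) = ($35,690.64×0.086 − $989.03) / ($35,690.64 + $989.03) = 0.056717

5.67%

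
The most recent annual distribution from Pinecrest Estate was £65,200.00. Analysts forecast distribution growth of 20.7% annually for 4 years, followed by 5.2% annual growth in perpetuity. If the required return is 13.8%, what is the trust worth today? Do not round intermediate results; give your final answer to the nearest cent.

£1312113.81

D_1 = 78696.40000
D_2 = 94986.55480
D_3 = 114648.77164
D_4 = 138381.06737
Terminal value at year 4: TV = D_4×(1+g_2)/(r−g_2) = 145576.88288/0.086 = 1692754.45206
P_0 = D_1/(1+r)^1 + D_2/(1+r)^2 + D_3/(1+r)^3 + D_4/(1+r)^4 + TV/(1+r)^4
    = 69153.25132 + 73346.19889 + 77793.37616 + 82510.19773 + 1009310.79086 = 1312113.81496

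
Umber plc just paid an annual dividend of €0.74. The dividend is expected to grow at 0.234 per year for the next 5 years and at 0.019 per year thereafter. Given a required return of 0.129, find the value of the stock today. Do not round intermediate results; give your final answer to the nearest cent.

D_1 = 0.91316
D_2 = 1.12684
D_3 = 1.39052
D_4 = 1.71590
D_5 = 2.11742
Terminal value at year 5: TV = D_5×(1+g_2)/(r−g_2) = 2.15765/0.11 = 19.61503
P_0 = D_1/(1+r)^1 + D_2/(1+r)^2 + D_3/(1+r)^3 + D_4/(1+r)^4 + D_5/(1+r)^5 + TV/(1+r)^5
    = 0.80882 + 0.88404 + 0.96626 + 1.05613 + 1.15435 + 10.69349 = 15.56309

€15.56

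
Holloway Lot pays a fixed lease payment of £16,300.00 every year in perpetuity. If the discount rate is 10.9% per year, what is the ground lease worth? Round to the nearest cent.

£149541.28

Level perpetuity: PV = C / r = £16,300.00 / 0.109 = £149,541.28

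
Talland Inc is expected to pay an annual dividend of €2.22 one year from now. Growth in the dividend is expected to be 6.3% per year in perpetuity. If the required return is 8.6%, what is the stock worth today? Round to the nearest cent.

€96.52

Growing perpetuity: P = D₁ / (r − g) = €2.2200 / (0.086 − 0.063) = €96.52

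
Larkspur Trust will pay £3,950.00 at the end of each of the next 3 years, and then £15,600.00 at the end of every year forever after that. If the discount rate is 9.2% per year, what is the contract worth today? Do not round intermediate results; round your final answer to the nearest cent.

PV of 3-year annuity: £3,950.00 × [1 − (1+0.092)^−3] / 0.092 = 9963.08158
Perpetuity value at year 3: £15,600.00 / 0.092 = 169565.21739
PV of perpetuity: 169565.21739 / (1+0.092)^3 = 130217.35088
Total PV = 9963.08158 + 130217.35088 = 140180.43247

£140180.43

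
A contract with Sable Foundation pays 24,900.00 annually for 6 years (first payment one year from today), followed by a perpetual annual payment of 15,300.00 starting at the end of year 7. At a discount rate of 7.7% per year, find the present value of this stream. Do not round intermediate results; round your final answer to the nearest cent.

PV of 6-year annuity: 24,900.00 × [1 − (1+0.077)^−6] / 0.077 = 116164.86213
Perpetuity value at year 6: 15,300.00 / 0.077 = 198701.29870
PV of perpetuity: 198701.29870 / (1+0.077)^6 = 127322.88944
Total PV = 116164.86213 + 127322.88944 = 243487.75157

243487.75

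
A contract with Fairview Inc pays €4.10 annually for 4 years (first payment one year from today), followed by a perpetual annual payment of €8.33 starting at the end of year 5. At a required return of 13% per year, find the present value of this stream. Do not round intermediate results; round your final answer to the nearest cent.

€51.49

PV of 4-year annuity: €4.10 × [1 − (1+0.13)^−4] / 0.13 = 12.19533
Perpetuity value at year 4: €8.33 / 0.13 = 64.07692
PV of perpetuity: 64.07692 / (1+0.13)^4 = 39.29958
Total PV = 12.19533 + 39.29958 = 51.49491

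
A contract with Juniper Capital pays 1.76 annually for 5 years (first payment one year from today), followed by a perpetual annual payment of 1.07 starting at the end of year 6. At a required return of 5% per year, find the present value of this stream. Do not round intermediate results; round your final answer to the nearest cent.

PV of 5-year annuity: 1.76 × [1 − (1+0.05)^−5] / 0.05 = 7.61988
Perpetuity value at year 5: 1.07 / 0.05 = 21.40000
PV of perpetuity: 21.40000 / (1+0.05)^5 = 16.76746
Total PV = 7.61988 + 16.76746 = 24.38734

24.39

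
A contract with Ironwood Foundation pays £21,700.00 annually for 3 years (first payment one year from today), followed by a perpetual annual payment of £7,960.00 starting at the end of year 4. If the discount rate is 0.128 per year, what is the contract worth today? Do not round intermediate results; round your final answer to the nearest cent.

£94740.23

PV of 3-year annuity: £21,700.00 × [1 − (1+0.128)^−3] / 0.128 = 51411.51465
Perpetuity value at year 3: £7,960.00 / 0.128 = 62187.50000
PV of perpetuity: 62187.50000 / (1+0.128)^3 = 43328.71398
Total PV = 51411.51465 + 43328.71398 = 94740.22863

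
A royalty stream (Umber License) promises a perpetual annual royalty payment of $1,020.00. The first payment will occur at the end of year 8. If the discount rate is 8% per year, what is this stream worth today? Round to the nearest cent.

$7439.50

Value at end of year 7: C / r = $1,020.00 / 0.08 = $12,750.0000
Discount to today: PV = $12,750.0000 / (1 + 0.08)^7 = $12,750.0000 / 1.713824 = $7,439.50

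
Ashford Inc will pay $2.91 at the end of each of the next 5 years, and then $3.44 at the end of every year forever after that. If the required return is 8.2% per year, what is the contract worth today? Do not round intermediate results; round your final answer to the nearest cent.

PV of 5-year annuity: $2.91 × [1 − (1+0.082)^−5] / 0.082 = 11.55780
Perpetuity value at year 5: $3.44 / 0.082 = 41.95122
PV of perpetuity: 41.95122 / (1+0.082)^5 = 28.28839
Total PV = 11.55780 + 28.28839 = 39.84619

$39.85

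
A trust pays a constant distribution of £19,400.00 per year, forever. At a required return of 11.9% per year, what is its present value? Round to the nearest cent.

Level perpetuity: PV = C / r = £19,400.00 / 0.119 = £163,025.21

£163025.21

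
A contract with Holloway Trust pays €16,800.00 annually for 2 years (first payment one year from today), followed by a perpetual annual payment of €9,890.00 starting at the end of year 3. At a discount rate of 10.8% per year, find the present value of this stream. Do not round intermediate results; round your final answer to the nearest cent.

PV of 2-year annuity: €16,800.00 × [1 − (1+0.108)^−2] / 0.108 = 28846.98093
Perpetuity value at year 2: €9,890.00 / 0.108 = 91574.07407
PV of perpetuity: 91574.07407 / (1+0.108)^2 = 74592.13113
Total PV = 28846.98093 + 74592.13113 = 103439.11206

€103439.11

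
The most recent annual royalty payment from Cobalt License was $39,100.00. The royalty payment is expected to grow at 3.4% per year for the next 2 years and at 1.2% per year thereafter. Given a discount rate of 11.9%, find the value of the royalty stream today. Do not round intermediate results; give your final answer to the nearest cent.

D_1 = 40429.40000
D_2 = 41803.99960
Terminal value at year 2: TV = D_2×(1+g_2)/(r−g_2) = 42305.64760/0.107 = 395379.88407
P_0 = D_1/(1+r)^1 + D_2/(1+r)^2 + TV/(1+r)^2
    = 36129.93744 + 33385.48286 + 315758.02478 = 385273.44508

$385273.45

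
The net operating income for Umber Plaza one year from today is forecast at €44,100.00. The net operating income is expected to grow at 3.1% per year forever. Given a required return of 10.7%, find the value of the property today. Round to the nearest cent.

Growing perpetuity: P = D₁ / (r − g) = €44,100.0000 / (0.107 − 0.031) = €580,263.16

€580263.16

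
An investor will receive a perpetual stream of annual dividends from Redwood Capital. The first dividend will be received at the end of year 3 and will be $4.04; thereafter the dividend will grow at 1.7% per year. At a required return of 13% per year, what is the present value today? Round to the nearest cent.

$28.00

Value at end of year 2: C₁ / (r − g) = $4.04 / (0.13 − 0.017) = $35.7522
Discount to today: PV = $35.7522 / (1 + 0.13)^2 = $35.7522 / 1.276900 = $28.00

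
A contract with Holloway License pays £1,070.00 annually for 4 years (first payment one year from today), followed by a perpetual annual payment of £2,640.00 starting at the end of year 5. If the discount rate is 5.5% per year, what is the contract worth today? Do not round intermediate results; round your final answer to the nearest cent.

PV of 4-year annuity: £1,070.00 × [1 − (1+0.055)^−4] / 0.055 = 3750.51063
Perpetuity value at year 4: £2,640.00 / 0.055 = 48000.00000
PV of perpetuity: 48000.00000 / (1+0.055)^4 = 38746.40368
Total PV = 3750.51063 + 38746.40368 = 42496.91431

£42496.91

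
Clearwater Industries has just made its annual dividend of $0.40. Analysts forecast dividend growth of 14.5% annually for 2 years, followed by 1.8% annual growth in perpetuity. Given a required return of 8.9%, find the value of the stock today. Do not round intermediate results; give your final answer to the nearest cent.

$7.20

D_1 = 0.45800
D_2 = 0.52441
Terminal value at year 2: TV = D_2×(1+g_2)/(r−g_2) = 0.53385/0.071 = 7.51901
P_0 = D_1/(1+r)^1 + D_2/(1+r)^2 + TV/(1+r)^2
    = 0.42057 + 0.44220 + 6.34022 = 7.20299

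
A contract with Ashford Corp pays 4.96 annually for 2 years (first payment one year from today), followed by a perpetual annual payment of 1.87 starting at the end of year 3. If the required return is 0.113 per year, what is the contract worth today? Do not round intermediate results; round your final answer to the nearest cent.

PV of 2-year annuity: 4.96 × [1 − (1+0.113)^−2] / 0.113 = 8.46040
Perpetuity value at year 2: 1.87 / 0.113 = 16.54867
PV of perpetuity: 16.54867 / (1+0.113)^2 = 13.35897
Total PV = 8.46040 + 13.35897 = 21.81936

21.82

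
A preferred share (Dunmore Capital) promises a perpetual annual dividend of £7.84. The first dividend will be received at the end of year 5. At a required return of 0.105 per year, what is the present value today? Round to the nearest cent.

Value at end of year 4: C / r = £7.84 / 0.105 = £74.6667
Discount to today: PV = £74.6667 / (1 + 0.105)^4 = £74.6667 / 1.490902 = £50.08

£50.08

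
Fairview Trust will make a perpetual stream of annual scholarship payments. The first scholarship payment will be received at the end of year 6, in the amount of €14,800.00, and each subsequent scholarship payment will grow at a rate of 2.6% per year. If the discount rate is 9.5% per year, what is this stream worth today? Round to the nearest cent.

€136251.73

Value at end of year 5: C₁ / (r − g) = €14,800.00 / (0.095 − 0.026) = €214,492.7536
Discount to today: PV = €214,492.7536 / (1 + 0.095)^5 = €214,492.7536 / 1.574239 = €136,251.73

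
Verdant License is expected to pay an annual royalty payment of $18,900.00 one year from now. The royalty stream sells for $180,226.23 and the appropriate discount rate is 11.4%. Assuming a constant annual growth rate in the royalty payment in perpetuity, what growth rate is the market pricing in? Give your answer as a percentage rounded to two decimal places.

P = D₁/(r−g) ⇒ g = r − D₁/P = 0.114 − $18,900.00/$180,226.23 = 0.009132

0.91%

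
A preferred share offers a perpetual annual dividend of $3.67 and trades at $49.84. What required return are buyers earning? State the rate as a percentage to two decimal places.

P = C/r ⇒ r = C/P = $3.67/$49.84 = 0.073636

7.36%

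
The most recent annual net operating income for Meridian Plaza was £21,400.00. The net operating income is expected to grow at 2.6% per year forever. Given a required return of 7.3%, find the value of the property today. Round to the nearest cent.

D₁ = D₀ × (1 + g) = £21,400.00 × 1.026 = £21,956.4000
Growing perpetuity: P = D₁ / (r − g) = £21,956.4000 / (0.073 − 0.026) = £467,157.45

£467157.45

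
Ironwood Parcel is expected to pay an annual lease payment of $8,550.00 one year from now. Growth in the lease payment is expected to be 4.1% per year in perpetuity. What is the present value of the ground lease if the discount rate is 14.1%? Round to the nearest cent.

Growing perpetuity: P = D₁ / (r − g) = $8,550.0000 / (0.141 − 0.041) = $85,500.00

$85500.00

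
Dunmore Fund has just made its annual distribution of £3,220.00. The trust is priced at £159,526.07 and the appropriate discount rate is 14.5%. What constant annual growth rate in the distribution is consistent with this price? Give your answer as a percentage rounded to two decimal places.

P = D₀(1+g)/(r−g) ⇒ P(r−g) = D₀(1+g) ⇒ g(P+D₀) = P·r − D₀
g = (P·r − D₀)/(P + D₀) = (£159,526.07×0.145 − £3,220.00) / (£159,526.07 + £3,220.00) = 0.122346

12.23%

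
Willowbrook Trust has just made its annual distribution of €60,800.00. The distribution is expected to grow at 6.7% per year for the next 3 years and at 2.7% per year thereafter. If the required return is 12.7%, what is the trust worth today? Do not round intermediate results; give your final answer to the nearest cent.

€693560.64

D_1 = 64873.60000
D_2 = 69220.13120
D_3 = 73857.87999
Terminal value at year 3: TV = D_3×(1+g_2)/(r−g_2) = 75852.04275/0.1 = 758520.42750
P_0 = D_1/(1+r)^1 + D_2/(1+r)^2 + D_3/(1+r)^3 + TV/(1+r)^3
    = 57563.08784 + 54498.50464 + 51597.07582 + 529901.96869 = 693560.63699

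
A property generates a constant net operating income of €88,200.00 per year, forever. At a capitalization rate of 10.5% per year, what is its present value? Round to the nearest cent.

Level perpetuity: PV = C / r = €88,200.00 / 0.105 = €840,000.00

€840000.00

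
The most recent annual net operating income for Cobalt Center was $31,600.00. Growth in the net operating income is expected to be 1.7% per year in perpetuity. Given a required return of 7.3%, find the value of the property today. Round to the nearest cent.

$573878.57

D₁ = D₀ × (1 + g) = $31,600.00 × 1.017 = $32,137.2000
Growing perpetuity: P = D₁ / (r − g) = $32,137.2000 / (0.073 − 0.017) = $573,878.57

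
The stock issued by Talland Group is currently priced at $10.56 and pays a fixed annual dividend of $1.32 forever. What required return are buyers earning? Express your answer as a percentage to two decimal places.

P = C/r ⇒ r = C/P = $1.32/$10.56 = 0.125000

12.50%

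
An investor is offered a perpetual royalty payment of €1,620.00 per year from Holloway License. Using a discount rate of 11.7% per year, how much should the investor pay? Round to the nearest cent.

Level perpetuity: PV = C / r = €1,620.00 / 0.117 = €13,846.15

€13846.15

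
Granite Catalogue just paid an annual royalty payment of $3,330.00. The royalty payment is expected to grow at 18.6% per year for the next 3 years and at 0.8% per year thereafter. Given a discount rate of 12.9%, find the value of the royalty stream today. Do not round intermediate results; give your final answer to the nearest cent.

D_1 = 3949.38000
D_2 = 4683.96468
D_3 = 5555.18211
Terminal value at year 3: TV = D_3×(1+g_2)/(r−g_2) = 5599.62357/0.121 = 46277.88072
P_0 = D_1/(1+r)^1 + D_2/(1+r)^2 + D_3/(1+r)^3 + TV/(1+r)^3
    = 3498.12223 + 3674.73248 + 3860.25927 + 32158.19295 = 43191.30693

$43191.31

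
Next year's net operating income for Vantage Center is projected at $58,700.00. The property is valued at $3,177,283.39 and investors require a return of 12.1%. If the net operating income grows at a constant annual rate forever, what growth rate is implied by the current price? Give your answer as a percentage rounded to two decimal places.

10.25%

P = D₁/(r−g) ⇒ g = r − D₁/P = 0.121 − $58,700.00/$3,177,283.39 = 0.102525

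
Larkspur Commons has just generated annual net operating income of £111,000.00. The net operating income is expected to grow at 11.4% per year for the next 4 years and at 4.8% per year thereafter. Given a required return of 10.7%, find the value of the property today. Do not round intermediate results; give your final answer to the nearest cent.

£2473069.91

D_1 = 123654.00000
D_2 = 137750.55600
D_3 = 153454.11938
D_4 = 170947.88899
Terminal value at year 4: TV = D_4×(1+g_2)/(r−g_2) = 179153.38767/0.059 = 3036498.09603
P_0 = D_1/(1+r)^1 + D_2/(1+r)^2 + D_3/(1+r)^3 + D_4/(1+r)^4 + TV/(1+r)^4
    = 111701.89702 + 112408.23241 + 113119.03424 + 113834.33075 + 2022006.41748 = 2473069.91190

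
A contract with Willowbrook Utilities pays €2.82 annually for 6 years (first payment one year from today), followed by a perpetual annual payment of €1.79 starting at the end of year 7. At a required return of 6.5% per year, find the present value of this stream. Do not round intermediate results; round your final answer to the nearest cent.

€32.52

PV of 6-year annuity: €2.82 × [1 − (1+0.065)^−6] / 0.065 = 13.65166
Perpetuity value at year 6: €1.79 / 0.065 = 27.53846
PV of perpetuity: 27.53846 / (1+0.065)^6 = 18.87305
Total PV = 13.65166 + 18.87305 = 32.52471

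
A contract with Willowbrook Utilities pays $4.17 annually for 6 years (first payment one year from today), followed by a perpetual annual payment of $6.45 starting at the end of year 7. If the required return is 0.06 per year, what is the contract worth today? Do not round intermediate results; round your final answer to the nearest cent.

$96.29

PV of 6-year annuity: $4.17 × [1 − (1+0.06)^−6] / 0.06 = 20.50524
Perpetuity value at year 6: $6.45 / 0.06 = 107.50000
PV of perpetuity: 107.50000 / (1+0.06)^6 = 75.78326
Total PV = 20.50524 + 75.78326 = 96.28850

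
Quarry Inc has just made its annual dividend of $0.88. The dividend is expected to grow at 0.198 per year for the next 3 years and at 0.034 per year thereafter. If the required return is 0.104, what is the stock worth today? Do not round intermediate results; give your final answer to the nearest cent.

D_1 = 1.05424
D_2 = 1.26298
D_3 = 1.51305
Terminal value at year 3: TV = D_3×(1+g_2)/(r−g_2) = 1.56449/0.07 = 22.34990
P_0 = D_1/(1+r)^1 + D_2/(1+r)^2 + D_3/(1+r)^3 + TV/(1+r)^3
    = 0.95493 + 1.03623 + 1.12446 + 16.60995 = 19.72558

$19.73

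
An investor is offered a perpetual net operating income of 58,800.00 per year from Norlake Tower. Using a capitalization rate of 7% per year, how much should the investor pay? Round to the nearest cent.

Level perpetuity: PV = C / r = 58,800.00 / 0.07 = 840,000.00

840000.00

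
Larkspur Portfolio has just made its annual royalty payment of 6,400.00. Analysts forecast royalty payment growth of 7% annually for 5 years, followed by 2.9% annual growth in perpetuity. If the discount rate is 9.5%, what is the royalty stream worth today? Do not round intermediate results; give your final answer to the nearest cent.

D_1 = 6848.00000
D_2 = 7327.36000
D_3 = 7840.27520
D_4 = 8389.09446
D_5 = 8976.33108
Terminal value at year 5: TV = D_5×(1+g_2)/(r−g_2) = 9236.64468/0.066 = 139949.16178
P_0 = D_1/(1+r)^1 + D_2/(1+r)^2 + D_3/(1+r)^3 + D_4/(1+r)^4 + D_5/(1+r)^5 + TV/(1+r)^5
    = 6253.88128 + 6111.09860 + 5971.57580 + 5835.23845 + 5702.01383 + 88899.57930 = 118773.38727

118773.39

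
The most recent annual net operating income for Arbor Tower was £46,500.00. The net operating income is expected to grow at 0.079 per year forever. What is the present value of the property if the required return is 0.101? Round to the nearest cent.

£2280613.64

D₁ = D₀ × (1 + g) = £46,500.00 × 1.079 = £50,173.5000
Growing perpetuity: P = D₁ / (r − g) = £50,173.5000 / (0.101 − 0.079) = £2,280,613.64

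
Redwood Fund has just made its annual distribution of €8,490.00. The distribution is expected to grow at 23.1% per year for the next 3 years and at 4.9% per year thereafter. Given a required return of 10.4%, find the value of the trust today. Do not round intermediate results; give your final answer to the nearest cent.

€256277.33

D_1 = 10451.19000
D_2 = 12865.41489
D_3 = 15837.32573
Terminal value at year 3: TV = D_3×(1+g_2)/(r−g_2) = 16613.35469/0.055 = 302060.99437
P_0 = D_1/(1+r)^1 + D_2/(1+r)^2 + D_3/(1+r)^3 + TV/(1+r)^3
    = 9466.65761 + 10555.66623 + 11769.95030 + 224485.05202 = 256277.32615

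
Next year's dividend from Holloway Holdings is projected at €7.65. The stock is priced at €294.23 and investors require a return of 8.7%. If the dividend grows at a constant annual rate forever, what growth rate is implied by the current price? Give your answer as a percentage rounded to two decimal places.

P = D₁/(r−g) ⇒ g = r − D₁/P = 0.087 − €7.65/€294.23 = 0.061000

6.10%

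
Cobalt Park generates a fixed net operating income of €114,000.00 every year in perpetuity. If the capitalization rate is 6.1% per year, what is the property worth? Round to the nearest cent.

Level perpetuity: PV = C / r = €114,000.00 / 0.061 = €1,868,852.46

€1868852.46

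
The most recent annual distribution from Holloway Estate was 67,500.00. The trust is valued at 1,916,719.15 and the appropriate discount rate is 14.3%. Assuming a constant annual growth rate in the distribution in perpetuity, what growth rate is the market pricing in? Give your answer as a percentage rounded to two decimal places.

P = D₀(1+g)/(r−g) ⇒ P(r−g) = D₀(1+g) ⇒ g(P+D₀) = P·r − D₀
g = (P·r − D₀)/(P + D₀) = (1,916,719.15×0.143 − 67,500.00) / (1,916,719.15 + 67,500.00) = 0.104117

10.41%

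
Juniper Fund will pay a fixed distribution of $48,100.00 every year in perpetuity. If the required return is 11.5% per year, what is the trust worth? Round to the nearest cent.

Level perpetuity: PV = C / r = $48,100.00 / 0.115 = $418,260.87

$418260.87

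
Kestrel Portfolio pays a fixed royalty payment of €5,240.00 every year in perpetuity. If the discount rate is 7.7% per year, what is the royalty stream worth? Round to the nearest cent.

€68051.95

Level perpetuity: PV = C / r = €5,240.00 / 0.077 = €68,051.95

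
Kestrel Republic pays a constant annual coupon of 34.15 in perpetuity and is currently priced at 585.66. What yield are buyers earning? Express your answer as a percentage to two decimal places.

P = C/r ⇒ r = C/P = 34.15/585.66 = 0.058310

5.83%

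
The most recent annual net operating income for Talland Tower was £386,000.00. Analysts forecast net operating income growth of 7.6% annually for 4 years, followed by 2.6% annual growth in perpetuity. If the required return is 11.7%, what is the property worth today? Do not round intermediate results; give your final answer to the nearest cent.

£5154819.38

D_1 = 415336.00000
D_2 = 446901.53600
D_3 = 480866.05274
D_4 = 517411.87274
Terminal value at year 4: TV = D_4×(1+g_2)/(r−g_2) = 530864.58144/0.091 = 5833676.71907
P_0 = D_1/(1+r)^1 + D_2/(1+r)^2 + D_3/(1+r)^3 + D_4/(1+r)^4 + TV/(1+r)^4
    = 371831.69203 + 358183.43834 + 345036.15009 + 332371.43912 + 3747396.66528 = 5154819.38487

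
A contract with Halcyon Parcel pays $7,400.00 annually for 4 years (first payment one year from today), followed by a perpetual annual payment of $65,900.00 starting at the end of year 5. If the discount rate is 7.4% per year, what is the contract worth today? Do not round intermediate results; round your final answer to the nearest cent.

PV of 4-year annuity: $7,400.00 × [1 − (1+0.074)^−4] / 0.074 = 24840.67440
Perpetuity value at year 4: $65,900.00 / 0.074 = 890540.54054
PV of perpetuity: 890540.54054 / (1+0.074)^4 = 669324.26446
Total PV = 24840.67440 + 669324.26446 = 694164.93886

$694164.94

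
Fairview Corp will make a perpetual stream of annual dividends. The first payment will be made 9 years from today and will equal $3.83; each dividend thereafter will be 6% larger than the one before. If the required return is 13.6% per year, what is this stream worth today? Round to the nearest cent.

$18.17

Value at end of year 8: C₁ / (r − g) = $3.83 / (0.136 − 0.06) = $50.3947
Discount to today: PV = $50.3947 / (1 + 0.136)^8 = $50.3947 / 2.773490 = $18.17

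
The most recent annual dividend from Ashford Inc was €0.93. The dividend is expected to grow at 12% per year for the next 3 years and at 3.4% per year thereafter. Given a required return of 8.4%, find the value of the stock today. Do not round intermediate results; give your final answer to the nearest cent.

€24.19

D_1 = 1.04160
D_2 = 1.16659
D_3 = 1.30658
Terminal value at year 3: TV = D_3×(1+g_2)/(r−g_2) = 1.35101/0.05 = 27.02014
P_0 = D_1/(1+r)^1 + D_2/(1+r)^2 + D_3/(1+r)^3 + TV/(1+r)^3
    = 0.96089 + 0.99280 + 1.02577 + 21.21288 = 24.19233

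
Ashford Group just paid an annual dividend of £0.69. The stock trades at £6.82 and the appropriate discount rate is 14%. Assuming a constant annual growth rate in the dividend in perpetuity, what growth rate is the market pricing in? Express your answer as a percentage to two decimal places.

3.53%

P = D₀(1+g)/(r−g) ⇒ P(r−g) = D₀(1+g) ⇒ g(P+D₀) = P·r − D₀
g = (P·r − D₀)/(P + D₀) = (£6.82×0.14 − £0.69) / (£6.82 + £0.69) = 0.035260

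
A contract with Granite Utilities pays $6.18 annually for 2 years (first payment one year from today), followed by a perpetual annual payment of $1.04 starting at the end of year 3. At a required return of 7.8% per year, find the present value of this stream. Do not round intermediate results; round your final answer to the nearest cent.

$22.52

PV of 2-year annuity: $6.18 × [1 − (1+0.078)^−2] / 0.078 = 11.05087
Perpetuity value at year 2: $1.04 / 0.078 = 13.33333
PV of perpetuity: 13.33333 / (1+0.078)^2 = 11.47364
Total PV = 11.05087 + 11.47364 = 22.52451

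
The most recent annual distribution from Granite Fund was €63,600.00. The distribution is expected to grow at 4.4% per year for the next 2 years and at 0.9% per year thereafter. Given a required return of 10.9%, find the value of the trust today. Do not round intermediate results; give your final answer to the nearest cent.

D_1 = 66398.40000
D_2 = 69319.92960
Terminal value at year 2: TV = D_2×(1+g_2)/(r−g_2) = 69943.80897/0.1 = 699438.08966
P_0 = D_1/(1+r)^1 + D_2/(1+r)^2 + TV/(1+r)^2
    = 59872.31740 + 56363.11936 + 568703.87433 = 684939.31109

€684939.31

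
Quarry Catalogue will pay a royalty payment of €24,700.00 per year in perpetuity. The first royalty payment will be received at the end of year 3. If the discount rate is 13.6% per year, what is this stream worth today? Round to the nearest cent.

€140734.76

Value at end of year 2: C / r = €24,700.00 / 0.136 = €181,617.6471
Discount to today: PV = €181,617.6471 / (1 + 0.136)^2 = €181,617.6471 / 1.290496 = €140,734.76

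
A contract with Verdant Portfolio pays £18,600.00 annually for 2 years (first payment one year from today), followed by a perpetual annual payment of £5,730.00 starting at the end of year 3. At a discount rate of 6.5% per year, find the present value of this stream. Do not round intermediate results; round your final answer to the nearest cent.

PV of 2-year annuity: £18,600.00 × [1 − (1+0.065)^−2] / 0.065 = 33863.65139
Perpetuity value at year 2: £5,730.00 / 0.065 = 88153.84615
PV of perpetuity: 88153.84615 / (1+0.065)^2 = 77721.65677
Total PV = 33863.65139 + 77721.65677 = 111585.30817

£111585.31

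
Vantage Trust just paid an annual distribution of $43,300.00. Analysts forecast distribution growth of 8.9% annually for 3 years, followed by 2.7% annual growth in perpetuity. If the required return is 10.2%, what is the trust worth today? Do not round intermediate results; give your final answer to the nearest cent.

D_1 = 47153.70000
D_2 = 51350.37930
D_3 = 55920.56306
Terminal value at year 3: TV = D_3×(1+g_2)/(r−g_2) = 57430.41826/0.075 = 765738.91014
P_0 = D_1/(1+r)^1 + D_2/(1+r)^2 + D_3/(1+r)^3 + TV/(1+r)^3
    = 42789.20145 + 42284.42866 + 41785.61053 + 572184.29358 = 699043.53422

$699043.53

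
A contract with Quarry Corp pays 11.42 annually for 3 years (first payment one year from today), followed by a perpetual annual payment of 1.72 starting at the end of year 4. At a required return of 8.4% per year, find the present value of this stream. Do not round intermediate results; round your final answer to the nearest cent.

45.29

PV of 3-year annuity: 11.42 × [1 − (1+0.084)^−3] / 0.084 = 29.21932
Perpetuity value at year 3: 1.72 / 0.084 = 20.47619
PV of perpetuity: 20.47619 / (1+0.084)^3 = 16.07538
Total PV = 29.21932 + 16.07538 = 45.29470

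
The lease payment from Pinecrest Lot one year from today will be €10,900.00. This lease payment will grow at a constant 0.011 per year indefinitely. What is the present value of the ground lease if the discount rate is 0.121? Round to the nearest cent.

€99090.91

Growing perpetuity: P = D₁ / (r − g) = €10,900.0000 / (0.121 − 0.011) = €99,090.91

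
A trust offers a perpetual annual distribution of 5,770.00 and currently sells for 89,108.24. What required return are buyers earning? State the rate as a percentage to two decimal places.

P = C/r ⇒ r = C/P = 5,770.00/89,108.24 = 0.064753

6.48%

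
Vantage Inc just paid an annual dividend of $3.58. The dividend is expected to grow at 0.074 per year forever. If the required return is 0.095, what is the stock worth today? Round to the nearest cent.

D₁ = D₀ × (1 + g) = $3.58 × 1.074 = $3.8449
Growing perpetuity: P = D₁ / (r − g) = $3.8449 / (0.095 − 0.074) = $183.09

$183.09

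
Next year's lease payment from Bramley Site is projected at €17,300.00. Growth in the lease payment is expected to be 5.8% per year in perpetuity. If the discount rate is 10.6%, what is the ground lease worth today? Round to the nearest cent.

Growing perpetuity: P = D₁ / (r − g) = €17,300.0000 / (0.106 − 0.058) = €360,416.67

€360416.67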